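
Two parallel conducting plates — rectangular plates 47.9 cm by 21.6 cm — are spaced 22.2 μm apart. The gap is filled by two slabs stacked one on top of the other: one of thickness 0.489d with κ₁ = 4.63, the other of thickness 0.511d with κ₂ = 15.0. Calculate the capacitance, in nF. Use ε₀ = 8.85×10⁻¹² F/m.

C ≈ 295 nF

A = 47.9 × 21.6 cm² = 0.103 m².
Stacked slabs ⇒ two capacitors in series, each with the full plate area.
C₁ = κ₁ε₀A/d₁ = 4.63 × 8.85×10⁻¹² × 0.103 / 1.09×10⁻⁵ = 3.91×10⁻⁷ F.
C₂ = κ₂ε₀A/d₂ = 15.0 × 8.85×10⁻¹² × 0.103 / 1.13×10⁻⁵ = 1.21×10⁻⁶ F.
C = (1/C₁ + 1/C₂)⁻¹ = 2.95×10⁻⁷ F.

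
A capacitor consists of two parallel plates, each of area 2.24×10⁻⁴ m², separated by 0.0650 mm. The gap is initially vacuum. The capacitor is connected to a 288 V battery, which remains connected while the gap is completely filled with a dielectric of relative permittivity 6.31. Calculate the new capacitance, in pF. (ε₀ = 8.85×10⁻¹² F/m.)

Initially C₁ = ε₀A/d = 8.85×10⁻¹² × 2.24×10⁻⁴ / 6.50×10⁻⁵ = 3.05×10⁻¹¹ F.
C = κε₀A/d scales with κ, so C₂/C₁ = κ = 6.31.
C₂ = 6.31 × 3.05×10⁻¹¹ = 1.92×10⁻¹⁰ F.

C ≈ 192 pF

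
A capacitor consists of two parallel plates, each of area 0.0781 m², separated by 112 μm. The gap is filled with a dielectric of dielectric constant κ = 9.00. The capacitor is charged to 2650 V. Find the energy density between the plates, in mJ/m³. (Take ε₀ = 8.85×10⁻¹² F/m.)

E = V/d = 2650 / 1.12×10⁻⁴ = 2.37×10⁷ V/m.
u = ½κε₀E² = ½ × 9.00 × 8.85×10⁻¹² × (2.37×10⁷)² = 2.23×10⁴ J/m³.

2.23×10⁷ mJ/m³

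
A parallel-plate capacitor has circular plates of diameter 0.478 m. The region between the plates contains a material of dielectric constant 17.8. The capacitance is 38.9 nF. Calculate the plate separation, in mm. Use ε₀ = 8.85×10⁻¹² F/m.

d ≈ 0.727 mm

A = π(0.478/2 m)² = 0.179 m².
d = κε₀A/C = 17.8 × 8.85×10⁻¹² × 0.179 / 3.89×10⁻⁸ = 7.27×10⁻⁴ m.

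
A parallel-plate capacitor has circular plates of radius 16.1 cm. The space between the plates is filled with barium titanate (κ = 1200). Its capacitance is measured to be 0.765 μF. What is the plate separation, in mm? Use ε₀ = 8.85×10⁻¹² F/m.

A = π(16.1 cm)² = 8.14×10⁻² m².
d = κε₀A/C = 1200 × 8.85×10⁻¹² × 8.14×10⁻² / 7.65×10⁻⁷ = 1.13×10⁻³ m.

1.13 mm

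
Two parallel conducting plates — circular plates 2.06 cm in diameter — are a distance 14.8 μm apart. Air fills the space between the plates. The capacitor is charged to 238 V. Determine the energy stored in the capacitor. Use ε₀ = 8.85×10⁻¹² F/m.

5.64 μJ

A = π(2.06/2 cm)² = 3.33×10⁻⁴ m².
C = ε₀A/d = 8.85×10⁻¹² × 3.33×10⁻⁴ / 1.48×10⁻⁵ = 1.99×10⁻¹⁰ F.
U = ½CV² = ½ × 1.99×10⁻¹⁰ × (238)² = 5.64×10⁻⁶ J.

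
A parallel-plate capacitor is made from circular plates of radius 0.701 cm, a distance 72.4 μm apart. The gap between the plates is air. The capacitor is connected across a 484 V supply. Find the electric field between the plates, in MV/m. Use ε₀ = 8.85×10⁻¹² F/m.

E = V/d = 484 / 7.24×10⁻⁵ = 6.69×10⁶ V/m.

6.69 MV/m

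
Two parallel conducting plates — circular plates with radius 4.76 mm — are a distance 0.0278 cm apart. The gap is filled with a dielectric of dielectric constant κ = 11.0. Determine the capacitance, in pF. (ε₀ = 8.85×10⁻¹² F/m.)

C ≈ 24.9 pF

A = π(4.76 mm)² = 7.12×10⁻⁵ m².
C = κε₀A/d = 11.0 × 8.85×10⁻¹² × 7.12×10⁻⁵ / 2.78×10⁻⁴ = 2.49×10⁻¹¹ F.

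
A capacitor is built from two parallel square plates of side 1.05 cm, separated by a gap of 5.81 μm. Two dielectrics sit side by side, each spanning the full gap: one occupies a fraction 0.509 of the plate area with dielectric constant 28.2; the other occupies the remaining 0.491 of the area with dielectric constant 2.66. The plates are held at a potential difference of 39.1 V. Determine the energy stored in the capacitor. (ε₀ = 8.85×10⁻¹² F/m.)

A = (1.05 cm)² = 1.10×10⁻⁴ m².
Side-by-side slabs ⇒ two capacitors in parallel, each spanning the full gap.
C₁ = κ₁ε₀A₁/d = 28.2 × 8.85×10⁻¹² × 5.61×10⁻⁵ / 5.81×10⁻⁶ = 2.41×10⁻⁹ F.
C₂ = κ₂ε₀A₂/d = 2.66 × 8.85×10⁻¹² × 5.41×10⁻⁵ / 5.81×10⁻⁶ = 2.19×10⁻¹⁰ F.
C = C₁ + C₂ = 2.63×10⁻⁹ F.
U = ½CV² = ½ × 2.63×10⁻⁹ × (39.1)² = 2.01×10⁻⁶ J.

2.01 μJ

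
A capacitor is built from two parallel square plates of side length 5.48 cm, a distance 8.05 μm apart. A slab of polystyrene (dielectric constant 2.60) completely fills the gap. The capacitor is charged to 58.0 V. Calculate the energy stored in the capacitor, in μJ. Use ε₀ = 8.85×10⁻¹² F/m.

14.4 μJ

A = (5.48 cm)² = 3.00×10⁻³ m².
C = κε₀A/d = 2.60 × 8.85×10⁻¹² × 3.00×10⁻³ / 8.05×10⁻⁶ = 8.58×10⁻⁹ F.
U = ½CV² = ½ × 8.58×10⁻⁹ × (58.0)² = 1.44×10⁻⁵ J.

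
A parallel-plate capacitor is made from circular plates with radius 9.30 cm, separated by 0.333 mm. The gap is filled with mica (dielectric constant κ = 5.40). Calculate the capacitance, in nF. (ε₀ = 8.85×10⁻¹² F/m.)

A = π(9.30 cm)² = 2.72×10⁻² m².
C = κε₀A/d = 5.40 × 8.85×10⁻¹² × 2.72×10⁻² / 3.33×10⁻⁴ = 3.90×10⁻⁹ F.

C ≈ 3.90 nF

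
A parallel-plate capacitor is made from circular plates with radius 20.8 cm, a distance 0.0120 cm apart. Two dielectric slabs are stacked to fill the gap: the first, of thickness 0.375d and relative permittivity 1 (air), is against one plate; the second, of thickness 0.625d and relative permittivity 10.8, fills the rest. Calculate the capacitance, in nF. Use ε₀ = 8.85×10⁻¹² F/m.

C ≈ 23.2 nF

A = π(20.8 cm)² = 0.136 m².
Stacked slabs ⇒ two capacitors in series, each with the full plate area.
C₁ = κ₁ε₀A/d₁ = 1.00 × 8.85×10⁻¹² × 0.136 / 4.50×10⁻⁵ = 2.67×10⁻⁸ F.
C₂ = κ₂ε₀A/d₂ = 10.8 × 8.85×10⁻¹² × 0.136 / 7.50×10⁻⁵ = 1.73×10⁻⁷ F.
C = (1/C₁ + 1/C₂)⁻¹ = 2.32×10⁻⁸ F.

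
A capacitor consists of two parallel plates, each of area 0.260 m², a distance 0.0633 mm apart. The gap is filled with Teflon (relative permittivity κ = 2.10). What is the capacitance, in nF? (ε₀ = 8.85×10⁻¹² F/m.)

C = κε₀A/d = 2.10 × 8.85×10⁻¹² × 0.260 / 6.33×10⁻⁵ = 7.63×10⁻⁸ F.

C ≈ 76.3 nF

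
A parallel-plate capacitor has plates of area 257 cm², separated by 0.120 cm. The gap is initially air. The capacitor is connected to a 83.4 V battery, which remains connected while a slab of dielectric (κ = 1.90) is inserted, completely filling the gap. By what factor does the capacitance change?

1.90

C = κε₀A/d scales with κ, so C₂/C₁ = κ = 1.90.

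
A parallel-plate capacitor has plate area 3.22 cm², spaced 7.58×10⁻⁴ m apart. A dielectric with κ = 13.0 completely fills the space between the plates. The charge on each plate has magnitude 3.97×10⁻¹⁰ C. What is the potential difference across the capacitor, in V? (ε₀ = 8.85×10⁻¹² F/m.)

A = 3.22 cm² = 3.22×10⁻⁴ m².
C = κε₀A/d = 13.0 × 8.85×10⁻¹² × 3.22×10⁻⁴ / 7.58×10⁻⁴ = 4.89×10⁻¹¹ F.
V = Q/C = 3.97×10⁻¹⁰ / 4.89×10⁻¹¹ = 8.12 V.

8.12 V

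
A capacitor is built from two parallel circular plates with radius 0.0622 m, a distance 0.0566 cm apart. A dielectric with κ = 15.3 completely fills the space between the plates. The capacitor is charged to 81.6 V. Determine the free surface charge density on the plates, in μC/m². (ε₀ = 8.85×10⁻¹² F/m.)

19.5 μC/m²

A = π(0.0622 m)² = 1.22×10⁻² m².
C = κε₀A/d = 15.3 × 8.85×10⁻¹² × 1.22×10⁻² / 5.66×10⁻⁴ = 2.91×10⁻⁹ F.
σ = Q/A = CV/A = 2.91×10⁻⁹ × 81.6 / 1.22×10⁻² = 1.95×10⁻⁵ C/m².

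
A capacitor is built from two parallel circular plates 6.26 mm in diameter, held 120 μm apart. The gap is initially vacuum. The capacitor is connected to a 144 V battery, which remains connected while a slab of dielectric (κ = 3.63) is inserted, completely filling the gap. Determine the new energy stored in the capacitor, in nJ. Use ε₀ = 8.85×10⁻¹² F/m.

85.4 nJ

A = π(6.26/2 mm)² = 3.08×10⁻⁵ m².
Initially C₁ = ε₀A/d = 8.85×10⁻¹² × 3.08×10⁻⁵ / 1.20×10⁻⁴ = 2.27×10⁻¹² F.
U₁ = 2.35×10⁻⁸ J.
Battery connected ⇒ V is held fixed. C₂ = 3.63 C₁ and U = ½CV², so U₂/U₁ = C₂/C₁ = 3.63.
U₂ = 3.63 × 2.35×10⁻⁸ = 8.54×10⁻⁸ J.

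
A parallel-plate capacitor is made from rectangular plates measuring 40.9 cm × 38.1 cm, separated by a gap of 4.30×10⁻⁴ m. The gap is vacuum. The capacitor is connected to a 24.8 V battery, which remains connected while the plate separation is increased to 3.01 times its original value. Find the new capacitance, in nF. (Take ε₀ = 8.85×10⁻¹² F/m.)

C ≈ 1.07 nF

A = 40.9 × 38.1 cm² = 0.156 m².
Initially C₁ = ε₀A/d = 8.85×10⁻¹² × 0.156 / 4.30×10⁻⁴ = 3.21×10⁻⁹ F.
C = ε₀A/d scales as 1/d, so C₂/C₁ = d₁/d₂ = 1/3.01 = 0.332.
C₂ = 0.332 × 3.21×10⁻⁹ = 1.07×10⁻⁹ F.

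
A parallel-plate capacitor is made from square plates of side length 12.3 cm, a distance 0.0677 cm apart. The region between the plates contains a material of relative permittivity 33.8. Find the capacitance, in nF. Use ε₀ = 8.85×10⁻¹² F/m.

6.68 nF

A = (12.3 cm)² = 1.51×10⁻² m².
C = κε₀A/d = 33.8 × 8.85×10⁻¹² × 1.51×10⁻² / 6.77×10⁻⁴ = 6.68×10⁻⁹ F.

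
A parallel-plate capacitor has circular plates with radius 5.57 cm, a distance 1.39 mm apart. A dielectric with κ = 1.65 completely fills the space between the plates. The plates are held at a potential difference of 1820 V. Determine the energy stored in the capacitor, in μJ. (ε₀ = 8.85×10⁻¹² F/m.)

A = π(5.57 cm)² = 9.75×10⁻³ m².
C = κε₀A/d = 1.65 × 8.85×10⁻¹² × 9.75×10⁻³ / 1.39×10⁻³ = 1.02×10⁻¹⁰ F.
U = ½CV² = ½ × 1.02×10⁻¹⁰ × (1820)² = 1.70×10⁻⁴ J.

U ≈ 170 μJ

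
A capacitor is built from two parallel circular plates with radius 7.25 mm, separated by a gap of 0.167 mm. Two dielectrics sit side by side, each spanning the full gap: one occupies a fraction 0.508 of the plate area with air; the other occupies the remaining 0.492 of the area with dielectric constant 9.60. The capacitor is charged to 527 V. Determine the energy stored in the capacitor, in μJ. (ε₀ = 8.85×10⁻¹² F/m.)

U ≈ 6.36 μJ

A = π(7.25 mm)² = 1.65×10⁻⁴ m².
Side-by-side slabs ⇒ two capacitors in parallel, each spanning the full gap.
C₁ = κ₁ε₀A₁/d = 1.00 × 8.85×10⁻¹² × 8.39×10⁻⁵ / 1.67×10⁻⁴ = 4.45×10⁻¹² F.
C₂ = κ₂ε₀A₂/d = 9.60 × 8.85×10⁻¹² × 8.12×10⁻⁵ / 1.67×10⁻⁴ = 4.13×10⁻¹¹ F.
C = C₁ + C₂ = 4.58×10⁻¹¹ F.
U = ½CV² = ½ × 4.58×10⁻¹¹ × (527)² = 6.36×10⁻⁶ J.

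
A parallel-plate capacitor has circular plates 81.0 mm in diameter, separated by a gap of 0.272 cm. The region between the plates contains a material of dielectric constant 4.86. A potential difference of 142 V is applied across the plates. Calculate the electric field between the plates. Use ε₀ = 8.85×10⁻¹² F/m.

52.2 V/mm

E = V/d = 142 / 2.72×10⁻³ = 5.22×10⁴ V/m.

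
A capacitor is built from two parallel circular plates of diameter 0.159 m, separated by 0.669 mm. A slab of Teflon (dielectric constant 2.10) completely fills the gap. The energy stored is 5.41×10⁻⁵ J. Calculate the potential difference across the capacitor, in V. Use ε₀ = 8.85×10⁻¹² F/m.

V ≈ 443 V

A = π(0.159/2 m)² = 1.99×10⁻² m².
C = κε₀A/d = 2.10 × 8.85×10⁻¹² × 1.99×10⁻² / 6.69×10⁻⁴ = 5.52×10⁻¹⁰ F.
V = √(2U/C) = √(2 × 5.41×10⁻⁵ / 5.52×10⁻¹⁰) = 4.43×10² V.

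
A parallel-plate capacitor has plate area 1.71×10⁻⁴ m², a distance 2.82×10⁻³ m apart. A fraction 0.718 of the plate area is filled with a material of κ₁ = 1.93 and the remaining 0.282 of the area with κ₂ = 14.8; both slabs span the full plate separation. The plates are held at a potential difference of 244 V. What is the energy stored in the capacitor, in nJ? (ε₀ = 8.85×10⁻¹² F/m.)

Side-by-side slabs ⇒ two capacitors in parallel, each spanning the full gap.
C₁ = κ₁ε₀A₁/d = 1.93 × 8.85×10⁻¹² × 1.23×10⁻⁴ / 2.82×10⁻³ = 7.44×10⁻¹³ F.
C₂ = κ₂ε₀A₂/d = 14.8 × 8.85×10⁻¹² × 4.82×10⁻⁵ / 2.82×10⁻³ = 2.24×10⁻¹² F.
C = C₁ + C₂ = 2.98×10⁻¹² F.
U = ½CV² = ½ × 2.98×10⁻¹² × (244)² = 8.88×10⁻⁸ J.

88.8 nJ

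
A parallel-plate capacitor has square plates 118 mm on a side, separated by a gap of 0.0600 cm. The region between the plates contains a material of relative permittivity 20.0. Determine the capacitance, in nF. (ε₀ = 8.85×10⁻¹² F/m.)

A = (118 mm)² = 1.39×10⁻² m².
C = κε₀A/d = 20.0 × 8.85×10⁻¹² × 1.39×10⁻² / 6.00×10⁻⁴ = 4.11×10⁻⁹ F.

C ≈ 4.11 nF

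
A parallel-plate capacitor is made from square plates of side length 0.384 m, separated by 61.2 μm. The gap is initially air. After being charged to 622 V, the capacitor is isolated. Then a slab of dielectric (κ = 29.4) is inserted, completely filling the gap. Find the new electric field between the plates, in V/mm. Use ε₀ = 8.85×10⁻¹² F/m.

346 V/mm

A = (0.384 m)² = 0.147 m².
Initially C₁ = ε₀A/d = 8.85×10⁻¹² × 0.147 / 6.12×10⁻⁵ = 2.13×10⁻⁸ F.
E₁ = 1.02×10⁷ V/m.
Isolated ⇒ Q is held fixed. V₂ = Q/C₂ = V₁/29.4; E = V/d, so E₂/E₁ = (V₂/V₁)(d₁/d₂) = 0.0340.
E₂ = 0.0340 × 1.02×10⁷ = 3.46×10⁵ V/m.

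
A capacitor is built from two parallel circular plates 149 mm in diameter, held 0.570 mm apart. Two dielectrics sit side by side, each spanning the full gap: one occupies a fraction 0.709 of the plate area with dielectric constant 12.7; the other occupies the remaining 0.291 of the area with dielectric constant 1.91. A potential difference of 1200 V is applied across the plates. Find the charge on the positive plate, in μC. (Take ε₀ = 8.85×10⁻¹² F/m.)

3.11 μC

A = π(149/2 mm)² = 1.74×10⁻² m².
Side-by-side slabs ⇒ two capacitors in parallel, each spanning the full gap.
C₁ = κ₁ε₀A₁/d = 12.7 × 8.85×10⁻¹² × 1.24×10⁻² / 5.70×10⁻⁴ = 2.44×10⁻⁹ F.
C₂ = κ₂ε₀A₂/d = 1.91 × 8.85×10⁻¹² × 5.07×10⁻³ / 5.70×10⁻⁴ = 1.50×10⁻¹⁰ F.
C = C₁ + C₂ = 2.59×10⁻⁹ F.
Q = CV = 2.59×10⁻⁹ × 1200 = 3.11×10⁻⁶ C.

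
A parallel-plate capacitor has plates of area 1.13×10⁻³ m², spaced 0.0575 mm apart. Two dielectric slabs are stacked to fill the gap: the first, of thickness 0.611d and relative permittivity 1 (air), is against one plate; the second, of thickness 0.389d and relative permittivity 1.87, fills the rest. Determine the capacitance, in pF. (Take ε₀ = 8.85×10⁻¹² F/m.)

Stacked slabs ⇒ two capacitors in series, each with the full plate area.
C₁ = κ₁ε₀A/d₁ = 1.00 × 8.85×10⁻¹² × 1.13×10⁻³ / 3.51×10⁻⁵ = 2.85×10⁻¹⁰ F.
C₂ = κ₂ε₀A/d₂ = 1.87 × 8.85×10⁻¹² × 1.13×10⁻³ / 2.24×10⁻⁵ = 8.36×10⁻¹⁰ F.
C = (1/C₁ + 1/C₂)⁻¹ = 2.12×10⁻¹⁰ F.

C ≈ 212 pF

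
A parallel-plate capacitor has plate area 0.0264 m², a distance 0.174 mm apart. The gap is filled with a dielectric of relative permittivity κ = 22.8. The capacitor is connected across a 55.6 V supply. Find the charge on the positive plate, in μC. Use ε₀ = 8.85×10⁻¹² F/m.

Q ≈ 1.70 μC

C = κε₀A/d = 22.8 × 8.85×10⁻¹² × 2.64×10⁻² / 1.74×10⁻⁴ = 3.06×10⁻⁸ F.
Q = CV = 3.06×10⁻⁸ × 55.6 = 1.70×10⁻⁶ C.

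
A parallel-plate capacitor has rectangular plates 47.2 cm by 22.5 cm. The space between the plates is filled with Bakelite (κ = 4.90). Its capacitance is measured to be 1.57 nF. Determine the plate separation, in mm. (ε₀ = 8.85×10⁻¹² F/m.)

2.93 mm

A = 47.2 × 22.5 cm² = 0.106 m².
d = κε₀A/C = 4.90 × 8.85×10⁻¹² × 0.106 / 1.57×10⁻⁹ = 2.93×10⁻³ m.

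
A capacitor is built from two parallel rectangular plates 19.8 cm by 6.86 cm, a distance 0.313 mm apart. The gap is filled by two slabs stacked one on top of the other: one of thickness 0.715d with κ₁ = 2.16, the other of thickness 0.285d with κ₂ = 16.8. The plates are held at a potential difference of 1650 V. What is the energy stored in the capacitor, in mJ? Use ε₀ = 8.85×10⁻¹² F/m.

A = 19.8 × 6.86 cm² = 1.36×10⁻² m².
Stacked slabs ⇒ two capacitors in series, each with the full plate area.
C₁ = κ₁ε₀A/d₁ = 2.16 × 8.85×10⁻¹² × 1.36×10⁻² / 2.24×10⁻⁴ = 1.16×10⁻⁹ F.
C₂ = κ₂ε₀A/d₂ = 16.8 × 8.85×10⁻¹² × 1.36×10⁻² / 8.92×10⁻⁵ = 2.26×10⁻⁸ F.
C = (1/C₁ + 1/C₂)⁻¹ = 1.10×10⁻⁹ F.
U = ½CV² = ½ × 1.10×10⁻⁹ × (1650)² = 1.50×10⁻³ J.

1.50 mJ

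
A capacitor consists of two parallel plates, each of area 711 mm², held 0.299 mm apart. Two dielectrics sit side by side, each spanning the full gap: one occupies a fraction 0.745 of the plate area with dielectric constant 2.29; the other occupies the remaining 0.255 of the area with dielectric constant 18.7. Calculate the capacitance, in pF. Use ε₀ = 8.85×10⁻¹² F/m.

A = 711 mm² = 7.11×10⁻⁴ m².
Side-by-side slabs ⇒ two capacitors in parallel, each spanning the full gap.
C₁ = κ₁ε₀A₁/d = 2.29 × 8.85×10⁻¹² × 5.30×10⁻⁴ / 2.99×10⁻⁴ = 3.59×10⁻¹¹ F.
C₂ = κ₂ε₀A₂/d = 18.7 × 8.85×10⁻¹² × 1.81×10⁻⁴ / 2.99×10⁻⁴ = 1.00×10⁻¹⁰ F.
C = C₁ + C₂ = 1.36×10⁻¹⁰ F.

C ≈ 136 pF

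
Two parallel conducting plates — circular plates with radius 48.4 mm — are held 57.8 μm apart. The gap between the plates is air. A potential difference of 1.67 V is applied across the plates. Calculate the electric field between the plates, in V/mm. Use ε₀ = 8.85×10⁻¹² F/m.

E = V/d = 1.67 / 5.78×10⁻⁵ = 2.89×10⁴ V/m.

E ≈ 28.9 V/mm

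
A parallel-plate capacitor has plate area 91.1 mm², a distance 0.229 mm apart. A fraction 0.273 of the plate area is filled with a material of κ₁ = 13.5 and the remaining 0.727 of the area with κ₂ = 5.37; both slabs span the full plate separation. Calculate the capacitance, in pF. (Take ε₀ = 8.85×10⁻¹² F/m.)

A = 91.1 mm² = 9.11×10⁻⁵ m².
Side-by-side slabs ⇒ two capacitors in parallel, each spanning the full gap.
C₁ = κ₁ε₀A₁/d = 13.5 × 8.85×10⁻¹² × 2.49×10⁻⁵ / 2.29×10⁻⁴ = 1.30×10⁻¹¹ F.
C₂ = κ₂ε₀A₂/d = 5.37 × 8.85×10⁻¹² × 6.62×10⁻⁵ / 2.29×10⁻⁴ = 1.37×10⁻¹¹ F.
C = C₁ + C₂ = 2.67×10⁻¹¹ F.

26.7 pF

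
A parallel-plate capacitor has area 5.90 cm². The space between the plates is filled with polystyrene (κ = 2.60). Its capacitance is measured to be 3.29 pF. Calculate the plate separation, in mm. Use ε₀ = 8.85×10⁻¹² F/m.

4.13 mm

A = 5.90 cm² = 5.90×10⁻⁴ m².
d = κε₀A/C = 2.60 × 8.85×10⁻¹² × 5.90×10⁻⁴ / 3.29×10⁻¹² = 4.13×10⁻³ m.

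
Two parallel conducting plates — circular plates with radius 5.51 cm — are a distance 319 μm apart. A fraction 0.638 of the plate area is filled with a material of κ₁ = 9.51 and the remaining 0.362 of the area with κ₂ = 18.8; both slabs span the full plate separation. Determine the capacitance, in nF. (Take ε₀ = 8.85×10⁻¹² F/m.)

3.41 nF

A = π(5.51 cm)² = 9.54×10⁻³ m².
Side-by-side slabs ⇒ two capacitors in parallel, each spanning the full gap.
C₁ = κ₁ε₀A₁/d = 9.51 × 8.85×10⁻¹² × 6.09×10⁻³ / 3.19×10⁻⁴ = 1.61×10⁻⁹ F.
C₂ = κ₂ε₀A₂/d = 18.8 × 8.85×10⁻¹² × 3.45×10⁻³ / 3.19×10⁻⁴ = 1.80×10⁻⁹ F.
C = C₁ + C₂ = 3.41×10⁻⁹ F.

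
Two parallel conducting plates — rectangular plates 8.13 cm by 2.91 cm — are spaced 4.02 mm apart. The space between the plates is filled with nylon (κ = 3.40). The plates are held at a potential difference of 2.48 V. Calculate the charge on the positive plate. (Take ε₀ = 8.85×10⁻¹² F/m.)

A = 8.13 × 2.91 cm² = 2.37×10⁻³ m².
C = κε₀A/d = 3.40 × 8.85×10⁻¹² × 2.37×10⁻³ / 4.02×10⁻³ = 1.77×10⁻¹¹ F.
Q = CV = 1.77×10⁻¹¹ × 2.48 = 4.39×10⁻¹¹ C.

Q ≈ 43.9 pC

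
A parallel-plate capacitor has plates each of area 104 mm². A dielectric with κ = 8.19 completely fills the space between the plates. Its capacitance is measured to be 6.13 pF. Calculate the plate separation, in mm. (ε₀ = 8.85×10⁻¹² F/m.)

1.23 mm

A = 104 mm² = 1.04×10⁻⁴ m².
d = κε₀A/C = 8.19 × 8.85×10⁻¹² × 1.04×10⁻⁴ / 6.13×10⁻¹² = 1.23×10⁻³ m.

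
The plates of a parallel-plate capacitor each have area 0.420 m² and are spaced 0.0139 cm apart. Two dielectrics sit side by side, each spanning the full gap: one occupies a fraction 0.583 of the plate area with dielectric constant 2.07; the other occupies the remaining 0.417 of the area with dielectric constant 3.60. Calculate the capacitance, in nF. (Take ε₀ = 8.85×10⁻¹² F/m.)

C ≈ 72.4 nF

Side-by-side slabs ⇒ two capacitors in parallel, each spanning the full gap.
C₁ = κ₁ε₀A₁/d = 2.07 × 8.85×10⁻¹² × 0.245 / 1.39×10⁻⁴ = 3.23×10⁻⁸ F.
C₂ = κ₂ε₀A₂/d = 3.60 × 8.85×10⁻¹² × 0.175 / 1.39×10⁻⁴ = 4.01×10⁻⁸ F.
C = C₁ + C₂ = 7.24×10⁻⁸ F.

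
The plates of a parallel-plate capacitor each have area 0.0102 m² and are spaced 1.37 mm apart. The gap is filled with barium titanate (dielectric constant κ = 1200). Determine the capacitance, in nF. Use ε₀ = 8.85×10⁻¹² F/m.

C ≈ 79.1 nF

C = κε₀A/d = 1200 × 8.85×10⁻¹² × 1.02×10⁻² / 1.37×10⁻³ = 7.91×10⁻⁸ F.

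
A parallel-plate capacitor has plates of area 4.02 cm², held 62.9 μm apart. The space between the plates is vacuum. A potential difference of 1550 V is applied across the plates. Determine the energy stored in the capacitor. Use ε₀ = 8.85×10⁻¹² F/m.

A = 4.02 cm² = 4.02×10⁻⁴ m².
C = ε₀A/d = 8.85×10⁻¹² × 4.02×10⁻⁴ / 6.29×10⁻⁵ = 5.66×10⁻¹¹ F.
U = ½CV² = ½ × 5.66×10⁻¹¹ × (1550)² = 6.79×10⁻⁵ J.

67.9 μJ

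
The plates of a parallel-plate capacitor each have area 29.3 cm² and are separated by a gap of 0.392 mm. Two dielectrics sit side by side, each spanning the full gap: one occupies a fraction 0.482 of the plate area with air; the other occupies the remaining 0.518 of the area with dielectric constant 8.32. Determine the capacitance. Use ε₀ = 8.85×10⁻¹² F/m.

A = 29.3 cm² = 2.93×10⁻³ m².
Side-by-side slabs ⇒ two capacitors in parallel, each spanning the full gap.
C₁ = κ₁ε₀A₁/d = 1.00 × 8.85×10⁻¹² × 1.41×10⁻³ / 3.92×10⁻⁴ = 3.19×10⁻¹¹ F.
C₂ = κ₂ε₀A₂/d = 8.32 × 8.85×10⁻¹² × 1.52×10⁻³ / 3.92×10⁻⁴ = 2.85×10⁻¹⁰ F.
C = C₁ + C₂ = 3.17×10⁻¹⁰ F.

C ≈ 317 pF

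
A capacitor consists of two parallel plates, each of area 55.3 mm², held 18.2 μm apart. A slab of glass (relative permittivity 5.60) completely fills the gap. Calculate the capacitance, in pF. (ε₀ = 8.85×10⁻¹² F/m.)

151 pF

A = 55.3 mm² = 5.53×10⁻⁵ m².
C = κε₀A/d = 5.60 × 8.85×10⁻¹² × 5.53×10⁻⁵ / 1.82×10⁻⁵ = 1.51×10⁻¹⁰ F.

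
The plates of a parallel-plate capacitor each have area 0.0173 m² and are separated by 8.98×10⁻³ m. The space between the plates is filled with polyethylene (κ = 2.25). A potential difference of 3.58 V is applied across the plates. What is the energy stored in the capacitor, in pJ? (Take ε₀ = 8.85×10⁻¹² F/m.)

C = κε₀A/d = 2.25 × 8.85×10⁻¹² × 1.73×10⁻² / 8.98×10⁻³ = 3.84×10⁻¹¹ F.
U = ½CV² = ½ × 3.84×10⁻¹¹ × (3.58)² = 2.46×10⁻¹⁰ J.

U ≈ 246 pJ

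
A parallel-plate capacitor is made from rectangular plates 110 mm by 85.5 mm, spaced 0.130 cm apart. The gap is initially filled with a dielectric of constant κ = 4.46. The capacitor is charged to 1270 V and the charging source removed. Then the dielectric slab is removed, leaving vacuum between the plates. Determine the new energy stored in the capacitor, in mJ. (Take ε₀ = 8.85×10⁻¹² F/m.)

1.03 mJ

A = 110 × 85.5 mm² = 9.40×10⁻³ m².
Initially C₁ = κε₀A/d = 4.46 × 8.85×10⁻¹² × 9.40×10⁻³ / 1.30×10⁻³ = 2.86×10⁻¹⁰ F.
U₁ = 2.30×10⁻⁴ J.
Isolated ⇒ Q is held fixed. C₂ = 0.224 C₁ and U = Q²/(2C), so U₂/U₁ = C₁/C₂ = 4.46.
U₂ = 4.46 × 2.30×10⁻⁴ = 1.03×10⁻³ J.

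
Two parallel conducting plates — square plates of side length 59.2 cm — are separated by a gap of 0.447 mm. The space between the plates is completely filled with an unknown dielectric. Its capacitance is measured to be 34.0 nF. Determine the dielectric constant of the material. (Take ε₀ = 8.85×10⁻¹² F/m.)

A = (59.2 cm)² = 0.350 m².
κ = Cd/(ε₀A) = 3.40×10⁻⁸ × 4.47×10⁻⁴ / (8.85×10⁻¹² × 0.350) = 4.90.

κ ≈ 4.90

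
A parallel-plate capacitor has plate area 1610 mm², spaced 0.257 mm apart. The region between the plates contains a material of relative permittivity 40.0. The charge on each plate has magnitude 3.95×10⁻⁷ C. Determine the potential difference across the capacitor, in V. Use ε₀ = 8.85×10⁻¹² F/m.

A = 1610 mm² = 1.61×10⁻³ m².
C = κε₀A/d = 40.0 × 8.85×10⁻¹² × 1.61×10⁻³ / 2.57×10⁻⁴ = 2.22×10⁻⁹ F.
V = Q/C = 3.95×10⁻⁷ / 2.22×10⁻⁹ = 1.78×10² V.

178 V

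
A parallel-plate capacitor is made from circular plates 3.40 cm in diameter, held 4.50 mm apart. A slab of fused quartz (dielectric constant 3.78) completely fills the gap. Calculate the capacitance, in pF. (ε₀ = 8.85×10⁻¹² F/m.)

A = π(3.40/2 cm)² = 9.08×10⁻⁴ m².
C = κε₀A/d = 3.78 × 8.85×10⁻¹² × 9.08×10⁻⁴ / 4.50×10⁻³ = 6.75×10⁻¹² F.

C ≈ 6.75 pF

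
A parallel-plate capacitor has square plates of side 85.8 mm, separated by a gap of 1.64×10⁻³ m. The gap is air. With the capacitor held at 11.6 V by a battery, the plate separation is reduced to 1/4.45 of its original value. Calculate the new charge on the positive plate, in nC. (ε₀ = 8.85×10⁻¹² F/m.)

A = (85.8 mm)² = 7.36×10⁻³ m².
Initially C₁ = ε₀A/d = 8.85×10⁻¹² × 7.36×10⁻³ / 1.64×10⁻³ = 3.97×10⁻¹¹ F.
Q₁ = 4.61×10⁻¹⁰ C.
Battery connected ⇒ V is held fixed. C₂ = 4.45 C₁ and Q = CV, so Q₂/Q₁ = C₂/C₁ = 4.45.
Q₂ = 4.45 × 4.61×10⁻¹⁰ = 2.05×10⁻⁹ C.

Q ≈ 2.05 nC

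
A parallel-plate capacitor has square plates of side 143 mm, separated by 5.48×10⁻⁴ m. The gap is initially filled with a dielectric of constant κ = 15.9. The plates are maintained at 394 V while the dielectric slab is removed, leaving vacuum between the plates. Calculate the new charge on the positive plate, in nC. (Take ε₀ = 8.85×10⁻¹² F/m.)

130 nC

A = (143 mm)² = 2.04×10⁻² m².
Initially C₁ = κε₀A/d = 15.9 × 8.85×10⁻¹² × 2.04×10⁻² / 5.48×10⁻⁴ = 5.25×10⁻⁹ F.
Q₁ = 2.07×10⁻⁶ C.
Battery connected ⇒ V is held fixed. C₂ = 0.0629 C₁ and Q = CV, so Q₂/Q₁ = C₂/C₁ = 0.0629.
Q₂ = 0.0629 × 2.07×10⁻⁶ = 1.30×10⁻⁷ C.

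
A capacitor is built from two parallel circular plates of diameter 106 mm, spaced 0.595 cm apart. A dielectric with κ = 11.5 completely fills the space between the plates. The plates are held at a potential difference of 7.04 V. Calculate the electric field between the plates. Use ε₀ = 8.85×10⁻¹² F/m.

E = V/d = 7.04 / 5.95×10⁻³ = 1.18×10³ V/m.

E ≈ 1.18 kV/m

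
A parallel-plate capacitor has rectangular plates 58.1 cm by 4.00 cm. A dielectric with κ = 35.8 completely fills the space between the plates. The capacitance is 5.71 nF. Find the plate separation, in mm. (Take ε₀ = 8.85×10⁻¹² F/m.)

A = 58.1 × 4.00 cm² = 2.32×10⁻² m².
d = κε₀A/C = 35.8 × 8.85×10⁻¹² × 2.32×10⁻² / 5.71×10⁻⁹ = 1.29×10⁻³ m.

d ≈ 1.29 mm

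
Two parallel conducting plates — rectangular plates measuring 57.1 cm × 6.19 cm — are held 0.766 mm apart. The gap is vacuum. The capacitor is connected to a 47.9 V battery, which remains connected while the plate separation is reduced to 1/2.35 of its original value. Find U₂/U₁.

2.35

Battery connected ⇒ V is held fixed.
C₂ = 2.35 C₁ and U = ½CV², so U₂/U₁ = C₂/C₁ = 2.35.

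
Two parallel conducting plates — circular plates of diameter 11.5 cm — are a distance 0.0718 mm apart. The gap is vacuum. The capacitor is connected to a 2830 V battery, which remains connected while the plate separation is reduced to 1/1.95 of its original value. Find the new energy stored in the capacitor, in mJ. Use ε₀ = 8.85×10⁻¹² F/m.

10.00 mJ

A = π(11.5/2 cm)² = 1.04×10⁻² m².
Initially C₁ = ε₀A/d = 8.85×10⁻¹² × 1.04×10⁻² / 7.18×10⁻⁵ = 1.28×10⁻⁹ F.
U₁ = 5.13×10⁻³ J.
Battery connected ⇒ V is held fixed. C₂ = 1.95 C₁ and U = ½CV², so U₂/U₁ = C₂/C₁ = 1.95.
U₂ = 1.95 × 5.13×10⁻³ = 10.00×10⁻³ J.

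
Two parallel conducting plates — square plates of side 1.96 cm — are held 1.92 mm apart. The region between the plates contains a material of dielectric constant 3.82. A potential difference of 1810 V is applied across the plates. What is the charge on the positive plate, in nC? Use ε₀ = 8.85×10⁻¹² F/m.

A = (1.96 cm)² = 3.84×10⁻⁴ m².
C = κε₀A/d = 3.82 × 8.85×10⁻¹² × 3.84×10⁻⁴ / 1.92×10⁻³ = 6.76×10⁻¹² F.
Q = CV = 6.76×10⁻¹² × 1810 = 1.22×10⁻⁸ C.

Q ≈ 12.2 nC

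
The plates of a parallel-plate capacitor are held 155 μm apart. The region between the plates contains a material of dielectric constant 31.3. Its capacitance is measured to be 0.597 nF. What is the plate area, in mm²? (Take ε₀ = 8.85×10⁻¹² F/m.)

A = Cd/(κε₀) = 5.97×10⁻¹⁰ × 1.55×10⁻⁴ / (31.3 × 8.85×10⁻¹²) = 3.34×10⁻⁴ m².

A ≈ 334 mm²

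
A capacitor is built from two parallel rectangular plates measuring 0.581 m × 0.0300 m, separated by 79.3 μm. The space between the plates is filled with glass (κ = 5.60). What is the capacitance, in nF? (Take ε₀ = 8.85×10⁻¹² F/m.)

A = 0.581 × 0.0300 m² = 1.74×10⁻² m².
C = κε₀A/d = 5.60 × 8.85×10⁻¹² × 1.74×10⁻² / 7.93×10⁻⁵ = 1.09×10⁻⁸ F.

C ≈ 10.9 nF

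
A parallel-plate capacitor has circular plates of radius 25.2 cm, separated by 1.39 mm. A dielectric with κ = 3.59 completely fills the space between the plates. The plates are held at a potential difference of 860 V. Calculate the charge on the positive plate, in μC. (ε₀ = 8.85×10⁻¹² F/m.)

3.92 μC

A = π(25.2 cm)² = 0.200 m².
C = κε₀A/d = 3.59 × 8.85×10⁻¹² × 0.200 / 1.39×10⁻³ = 4.56×10⁻⁹ F.
Q = CV = 4.56×10⁻⁹ × 860 = 3.92×10⁻⁶ C.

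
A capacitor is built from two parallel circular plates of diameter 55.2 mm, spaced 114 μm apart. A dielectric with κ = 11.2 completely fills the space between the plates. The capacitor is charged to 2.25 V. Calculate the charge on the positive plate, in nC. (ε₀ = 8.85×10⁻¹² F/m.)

Q ≈ 4.68 nC

A = π(55.2/2 mm)² = 2.39×10⁻³ m².
C = κε₀A/d = 11.2 × 8.85×10⁻¹² × 2.39×10⁻³ / 1.14×10⁻⁴ = 2.08×10⁻⁹ F.
Q = CV = 2.08×10⁻⁹ × 2.25 = 4.68×10⁻⁹ C.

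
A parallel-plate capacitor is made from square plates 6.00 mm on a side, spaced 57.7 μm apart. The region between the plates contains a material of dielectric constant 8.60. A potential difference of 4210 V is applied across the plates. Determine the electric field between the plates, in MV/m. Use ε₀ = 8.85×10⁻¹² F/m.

E = V/d = 4210 / 5.77×10⁻⁵ = 7.30×10⁷ V/m.

73.0 MV/m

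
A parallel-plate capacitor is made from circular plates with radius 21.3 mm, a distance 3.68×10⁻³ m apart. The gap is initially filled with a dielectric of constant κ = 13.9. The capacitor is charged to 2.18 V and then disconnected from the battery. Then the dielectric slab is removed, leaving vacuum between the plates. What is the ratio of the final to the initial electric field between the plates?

Isolated ⇒ Q is held fixed.
V₂ = Q/C₂ = V₁/0.0719; E = V/d, so E₂/E₁ = (V₂/V₁)(d₁/d₂) = 13.9.

13.9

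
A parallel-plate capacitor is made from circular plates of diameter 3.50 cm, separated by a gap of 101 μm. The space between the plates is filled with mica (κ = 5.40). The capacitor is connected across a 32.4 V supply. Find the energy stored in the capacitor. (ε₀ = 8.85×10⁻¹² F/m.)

U ≈ 239 nJ

A = π(3.50/2 cm)² = 9.62×10⁻⁴ m².
C = κε₀A/d = 5.40 × 8.85×10⁻¹² × 9.62×10⁻⁴ / 1.01×10⁻⁴ = 4.55×10⁻¹⁰ F.
U = ½CV² = ½ × 4.55×10⁻¹⁰ × (32.4)² = 2.39×10⁻⁷ J.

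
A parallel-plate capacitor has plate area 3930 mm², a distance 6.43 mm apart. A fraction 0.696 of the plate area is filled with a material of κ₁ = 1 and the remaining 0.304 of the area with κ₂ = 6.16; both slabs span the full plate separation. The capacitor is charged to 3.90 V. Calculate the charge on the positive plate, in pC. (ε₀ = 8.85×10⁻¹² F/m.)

Q ≈ 54.2 pC

A = 3930 mm² = 3.93×10⁻³ m².
Side-by-side slabs ⇒ two capacitors in parallel, each spanning the full gap.
C₁ = κ₁ε₀A₁/d = 1.00 × 8.85×10⁻¹² × 2.74×10⁻³ / 6.43×10⁻³ = 3.76×10⁻¹² F.
C₂ = κ₂ε₀A₂/d = 6.16 × 8.85×10⁻¹² × 1.19×10⁻³ / 6.43×10⁻³ = 1.01×10⁻¹¹ F.
C = C₁ + C₂ = 1.39×10⁻¹¹ F.
Q = CV = 1.39×10⁻¹¹ × 3.90 = 5.42×10⁻¹¹ C.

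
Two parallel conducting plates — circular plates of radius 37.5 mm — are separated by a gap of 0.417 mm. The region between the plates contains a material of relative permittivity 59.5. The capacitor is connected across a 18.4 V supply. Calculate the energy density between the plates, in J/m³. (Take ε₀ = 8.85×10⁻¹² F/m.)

E = V/d = 18.4 / 4.17×10⁻⁴ = 4.41×10⁴ V/m.
u = ½κε₀E² = ½ × 59.5 × 8.85×10⁻¹² × (4.41×10⁴)² = 0.513 J/m³.

u ≈ 0.513 J/m³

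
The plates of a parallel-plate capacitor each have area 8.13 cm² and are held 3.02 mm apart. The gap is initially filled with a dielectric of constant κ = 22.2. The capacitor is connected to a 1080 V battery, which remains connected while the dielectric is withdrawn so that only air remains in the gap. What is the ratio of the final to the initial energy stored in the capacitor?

Battery connected ⇒ V is held fixed.
C₂ = 0.0450 C₁ and U = ½CV², so U₂/U₁ = C₂/C₁ = 0.0450.

U₂/U₁ ≈ 0.0450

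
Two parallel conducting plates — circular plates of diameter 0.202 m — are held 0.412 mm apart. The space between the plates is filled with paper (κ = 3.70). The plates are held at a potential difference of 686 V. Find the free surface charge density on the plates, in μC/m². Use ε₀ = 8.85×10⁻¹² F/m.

σ ≈ 54.5 μC/m²

A = π(0.202/2 m)² = 3.20×10⁻² m².
C = κε₀A/d = 3.70 × 8.85×10⁻¹² × 3.20×10⁻² / 4.12×10⁻⁴ = 2.55×10⁻⁹ F.
σ = Q/A = CV/A = 2.55×10⁻⁹ × 686 / 3.20×10⁻² = 5.45×10⁻⁵ C/m².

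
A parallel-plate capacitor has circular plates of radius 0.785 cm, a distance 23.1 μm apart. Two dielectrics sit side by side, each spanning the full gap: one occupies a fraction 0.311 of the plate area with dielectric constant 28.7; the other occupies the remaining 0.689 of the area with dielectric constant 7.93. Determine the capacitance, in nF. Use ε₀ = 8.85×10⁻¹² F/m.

A = π(0.785 cm)² = 1.94×10⁻⁴ m².
Side-by-side slabs ⇒ two capacitors in parallel, each spanning the full gap.
C₁ = κ₁ε₀A₁/d = 28.7 × 8.85×10⁻¹² × 6.02×10⁻⁵ / 2.31×10⁻⁵ = 6.62×10⁻¹⁰ F.
C₂ = κ₂ε₀A₂/d = 7.93 × 8.85×10⁻¹² × 1.33×10⁻⁴ / 2.31×10⁻⁵ = 4.05×10⁻¹⁰ F.
C = C₁ + C₂ = 1.07×10⁻⁹ F.

1.07 nF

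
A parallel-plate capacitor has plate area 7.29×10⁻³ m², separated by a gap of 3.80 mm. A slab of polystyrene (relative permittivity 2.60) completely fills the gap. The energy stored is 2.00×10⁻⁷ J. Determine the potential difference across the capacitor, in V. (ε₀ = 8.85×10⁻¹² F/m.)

95.2 V

C = κε₀A/d = 2.60 × 8.85×10⁻¹² × 7.29×10⁻³ / 3.80×10⁻³ = 4.41×10⁻¹¹ F.
V = √(2U/C) = √(2 × 2.00×10⁻⁷ / 4.41×10⁻¹¹) = 95.2 V.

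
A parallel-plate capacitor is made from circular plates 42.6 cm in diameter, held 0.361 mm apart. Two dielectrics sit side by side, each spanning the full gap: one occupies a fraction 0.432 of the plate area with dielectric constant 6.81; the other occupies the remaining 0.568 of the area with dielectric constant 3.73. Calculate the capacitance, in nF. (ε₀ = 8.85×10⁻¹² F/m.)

A = π(42.6/2 cm)² = 0.143 m².
Side-by-side slabs ⇒ two capacitors in parallel, each spanning the full gap.
C₁ = κ₁ε₀A₁/d = 6.81 × 8.85×10⁻¹² × 6.16×10⁻² / 3.61×10⁻⁴ = 1.03×10⁻⁸ F.
C₂ = κ₂ε₀A₂/d = 3.73 × 8.85×10⁻¹² × 8.10×10⁻² / 3.61×10⁻⁴ = 7.40×10⁻⁹ F.
C = C₁ + C₂ = 1.77×10⁻⁸ F.

C ≈ 17.7 nF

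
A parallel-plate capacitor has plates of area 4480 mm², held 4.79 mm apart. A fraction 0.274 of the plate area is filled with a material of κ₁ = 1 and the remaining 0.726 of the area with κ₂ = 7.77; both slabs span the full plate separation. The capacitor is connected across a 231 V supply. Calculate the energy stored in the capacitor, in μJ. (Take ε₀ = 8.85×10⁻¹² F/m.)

U ≈ 1.31 μJ

A = 4480 mm² = 4.48×10⁻³ m².
Side-by-side slabs ⇒ two capacitors in parallel, each spanning the full gap.
C₁ = κ₁ε₀A₁/d = 1.00 × 8.85×10⁻¹² × 1.23×10⁻³ / 4.79×10⁻³ = 2.27×10⁻¹² F.
C₂ = κ₂ε₀A₂/d = 7.77 × 8.85×10⁻¹² × 3.25×10⁻³ / 4.79×10⁻³ = 4.67×10⁻¹¹ F.
C = C₁ + C₂ = 4.90×10⁻¹¹ F.
U = ½CV² = ½ × 4.90×10⁻¹¹ × (231)² = 1.31×10⁻⁶ J.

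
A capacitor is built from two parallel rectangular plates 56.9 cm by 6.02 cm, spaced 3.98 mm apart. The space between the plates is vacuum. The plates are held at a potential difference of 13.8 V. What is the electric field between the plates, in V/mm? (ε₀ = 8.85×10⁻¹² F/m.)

E ≈ 3.47 V/mm

E = V/d = 13.8 / 3.98×10⁻³ = 3.47×10³ V/m.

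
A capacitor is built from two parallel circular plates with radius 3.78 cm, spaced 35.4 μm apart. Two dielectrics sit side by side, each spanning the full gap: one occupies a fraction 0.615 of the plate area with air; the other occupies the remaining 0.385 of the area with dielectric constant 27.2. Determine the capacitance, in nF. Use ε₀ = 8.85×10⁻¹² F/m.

C ≈ 12.4 nF

A = π(3.78 cm)² = 4.49×10⁻³ m².
Side-by-side slabs ⇒ two capacitors in parallel, each spanning the full gap.
C₁ = κ₁ε₀A₁/d = 1.00 × 8.85×10⁻¹² × 2.76×10⁻³ / 3.54×10⁻⁵ = 6.90×10⁻¹⁰ F.
C₂ = κ₂ε₀A₂/d = 27.2 × 8.85×10⁻¹² × 1.73×10⁻³ / 3.54×10⁻⁵ = 1.18×10⁻⁸ F.
C = C₁ + C₂ = 1.24×10⁻⁸ F.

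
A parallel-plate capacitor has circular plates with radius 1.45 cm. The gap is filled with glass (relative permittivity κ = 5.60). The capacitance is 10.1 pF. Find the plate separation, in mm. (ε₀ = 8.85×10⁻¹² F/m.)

A = π(1.45 cm)² = 6.61×10⁻⁴ m².
d = κε₀A/C = 5.60 × 8.85×10⁻¹² × 6.61×10⁻⁴ / 1.01×10⁻¹¹ = 3.24×10⁻³ m.

d ≈ 3.24 mm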